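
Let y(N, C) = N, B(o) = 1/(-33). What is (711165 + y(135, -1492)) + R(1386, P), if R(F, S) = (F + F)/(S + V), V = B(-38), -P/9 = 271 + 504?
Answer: 40931024331/57544 ≈ 7.1130e+5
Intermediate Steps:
B(o) = -1/33
P = -6975 (P = -9*(271 + 504) = -9*775 = -6975)
V = -1/33 ≈ -0.030303
R(F, S) = 2*F/(-1/33 + S) (R(F, S) = (F + F)/(S - 1/33) = (2*F)/(-1/33 + S) = 2*F/(-1/33 + S))
(711165 + y(135, -1492)) + R(1386, P) = (711165 + 135) + 66*1386/(-1 + 33*(-6975)) = 711300 + 66*1386/(-1 - 230175) = 711300 + 66*1386/(-230176) = 711300 + 66*1386*(-1/230176) = 711300 - 22869/57544 = 40931024331/57544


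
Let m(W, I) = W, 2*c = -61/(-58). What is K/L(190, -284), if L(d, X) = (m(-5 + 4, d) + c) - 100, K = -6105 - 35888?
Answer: 695884/1665 ≈ 417.95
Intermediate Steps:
c = 61/116 (c = (-61/(-58))/2 = (-61*(-1/58))/2 = (½)*(61/58) = 61/116 ≈ 0.52586)
K = -41993
L(d, X) = -11655/116 (L(d, X) = ((-5 + 4) + 61/116) - 100 = (-1 + 61/116) - 100 = -55/116 - 100 = -11655/116)
K/L(190, -284) = -41993/(-11655/116) = -41993*(-116/11655) = 695884/1665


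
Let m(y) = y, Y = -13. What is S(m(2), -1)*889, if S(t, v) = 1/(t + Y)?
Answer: -889/11 ≈ -80.818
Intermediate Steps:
S(t, v) = 1/(-13 + t) (S(t, v) = 1/(t - 13) = 1/(-13 + t))
S(m(2), -1)*889 = 889/(-13 + 2) = 889/(-11) = -1/11*889 = -889/11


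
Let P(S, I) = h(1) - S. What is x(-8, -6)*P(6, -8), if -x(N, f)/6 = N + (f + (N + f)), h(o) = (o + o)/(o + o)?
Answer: -840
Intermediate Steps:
h(o) = 1 (h(o) = (2*o)/((2*o)) = (2*o)*(1/(2*o)) = 1)
x(N, f) = -12*N - 12*f (x(N, f) = -6*(N + (f + (N + f))) = -6*(N + (N + 2*f)) = -6*(2*N + 2*f) = -12*N - 12*f)
P(S, I) = 1 - S
x(-8, -6)*P(6, -8) = (-12*(-8) - 12*(-6))*(1 - 1*6) = (96 + 72)*(1 - 6) = 168*(-5) = -840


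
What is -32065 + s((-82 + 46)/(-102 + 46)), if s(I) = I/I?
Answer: -32064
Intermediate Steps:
s(I) = 1
-32065 + s((-82 + 46)/(-102 + 46)) = -32065 + 1 = -32064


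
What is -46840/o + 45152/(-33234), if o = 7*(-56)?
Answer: 96186311/814233 ≈ 118.13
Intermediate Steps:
o = -392
-46840/o + 45152/(-33234) = -46840/(-392) + 45152/(-33234) = -46840*(-1/392) + 45152*(-1/33234) = 5855/49 - 22576/16617 = 96186311/814233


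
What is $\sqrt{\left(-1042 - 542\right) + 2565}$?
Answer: $3 \sqrt{109} \approx 31.321$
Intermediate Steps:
$\sqrt{\left(-1042 - 542\right) + 2565} = \sqrt{-1584 + 2565} = \sqrt{981} = 3 \sqrt{109}$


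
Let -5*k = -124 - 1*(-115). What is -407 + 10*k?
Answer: -389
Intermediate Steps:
k = 9/5 (k = -(-124 - 1*(-115))/5 = -(-124 + 115)/5 = -⅕*(-9) = 9/5 ≈ 1.8000)
-407 + 10*k = -407 + 10*(9/5) = -407 + 18 = -389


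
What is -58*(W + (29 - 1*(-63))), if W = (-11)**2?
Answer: -12354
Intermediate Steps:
W = 121
-58*(W + (29 - 1*(-63))) = -58*(121 + (29 - 1*(-63))) = -58*(121 + (29 + 63)) = -58*(121 + 92) = -58*213 = -12354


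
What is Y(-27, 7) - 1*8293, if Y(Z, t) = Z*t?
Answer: -8482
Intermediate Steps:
Y(-27, 7) - 1*8293 = -27*7 - 1*8293 = -189 - 8293 = -8482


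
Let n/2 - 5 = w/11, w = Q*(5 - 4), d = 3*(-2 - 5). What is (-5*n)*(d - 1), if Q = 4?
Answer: 1180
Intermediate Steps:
d = -21 (d = 3*(-7) = -21)
w = 4 (w = 4*(5 - 4) = 4*1 = 4)
n = 118/11 (n = 10 + 2*(4/11) = 10 + 8/11 = 118/11 ≈ 10.727)
(-5*n)*(d - 1) = (-5*118/11)*(-21 - 1) = -590/11*(-22) = 1180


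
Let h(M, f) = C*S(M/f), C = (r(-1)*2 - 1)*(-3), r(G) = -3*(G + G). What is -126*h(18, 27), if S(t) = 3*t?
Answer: 8316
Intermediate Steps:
r(G) = -6*G
C = -33 (C = (-6*(-1)*2 - 1)*(-3) = (6*2 - 1)*(-3) = (12 - 1)*(-3) = 11*(-3) = -33)
h(M, f) = -99*M/f
-126*h(18, 27) = -(-12474)*18/27 = -126*(-66) = 8316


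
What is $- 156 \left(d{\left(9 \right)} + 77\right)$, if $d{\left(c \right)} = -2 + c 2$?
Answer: $-14508$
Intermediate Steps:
$d{\left(c \right)} = -2 + 2 c$
$- 156 \left(d{\left(9 \right)} + 77\right) = - 156 \left(\left(-2 + 2 \cdot 9\right) + 77\right) = - 156 \left(\left(-2 + 18\right) + 77\right) = - 156 \left(16 + 77\right) = \left(-156\right) 93 = -14508$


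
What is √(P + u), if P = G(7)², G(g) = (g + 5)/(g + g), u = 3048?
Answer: 2*√37347/7 ≈ 55.215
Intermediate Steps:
G(g) = (5 + g)/(2*g) (G(g) = (5 + g)/((2*g)) = (5 + g)*(1/(2*g)) = (5 + g)/(2*g))
P = 36/49 (P = ((½)*(5 + 7)/7)² = ((½)*(⅐)*12)² = (6/7)² = 36/49 ≈ 0.73469)
√(P + u) = √(36/49 + 3048) = √(149388/49) = 2*√37347/7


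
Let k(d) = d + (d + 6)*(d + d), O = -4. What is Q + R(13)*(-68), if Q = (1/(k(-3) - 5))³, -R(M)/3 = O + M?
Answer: 32269535/17576 ≈ 1836.0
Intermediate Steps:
R(M) = 12 - 3*M (R(M) = -3*(-4 + M) = 12 - 3*M)
k(d) = d + 2*d*(6 + d) (k(d) = d + (6 + d)*(2*d) = d + 2*d*(6 + d))
Q = -1/17576 (Q = (1/(-3*(13 + 2*(-3)) - 5))³ = (1/(-3*(13 - 6) - 5))³ = (1/(-3*7 - 5))³ = (1/(-21 - 5))³ = (1/(-26))³ = (-1/26)³ = -1/17576 ≈ -5.6896e-5)
Q + R(13)*(-68) = -1/17576 + (12 - 3*13)*(-68) = -1/17576 + (12 - 39)*(-68) = -1/17576 - 27*(-68) = -1/17576 + 1836 = 32269535/17576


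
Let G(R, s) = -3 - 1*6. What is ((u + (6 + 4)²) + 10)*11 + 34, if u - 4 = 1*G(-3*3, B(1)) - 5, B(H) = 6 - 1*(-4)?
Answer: 1134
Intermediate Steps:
B(H) = 10 (B(H) = 6 + 4 = 10)
G(R, s) = -9 (G(R, s) = -3 - 6 = -9)
u = -10 (u = 4 + (1*(-9) - 5) = 4 + (-9 - 5) = 4 - 14 = -10)
((u + (6 + 4)²) + 10)*11 + 34 = ((-10 + (6 + 4)²) + 10)*11 + 34 = ((-10 + 10²) + 10)*11 + 34 = ((-10 + 100) + 10)*11 + 34 = (90 + 10)*11 + 34 = 100*11 + 34 = 1100 + 34 = 1134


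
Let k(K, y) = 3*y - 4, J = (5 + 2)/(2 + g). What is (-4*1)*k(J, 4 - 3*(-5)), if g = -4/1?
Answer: -212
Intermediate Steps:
g = -4 (g = -4*1 = -4)
J = -7/2 (J = (5 + 2)/(2 - 4) = 7/(-2) = 7*(-½) = -7/2 ≈ -3.5000)
k(K, y) = -4 + 3*y
(-4*1)*k(J, 4 - 3*(-5)) = (-4*1)*(-4 + 3*(4 - 3*(-5))) = -4*(-4 + 3*(4 + 15)) = -4*(-4 + 3*19) = -4*(-4 + 57) = -4*53 = -212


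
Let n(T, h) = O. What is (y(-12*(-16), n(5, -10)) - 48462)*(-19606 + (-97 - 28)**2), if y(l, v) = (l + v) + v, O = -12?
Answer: 192258414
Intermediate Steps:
n(T, h) = -12
y(l, v) = l + 2*v
(y(-12*(-16), n(5, -10)) - 48462)*(-19606 + (-97 - 28)**2) = ((-12*(-16) + 2*(-12)) - 48462)*(-19606 + (-97 - 28)**2) = ((192 - 24) - 48462)*(-19606 + (-125)**2) = (168 - 48462)*(-19606 + 15625) = -48294*(-3981) = 192258414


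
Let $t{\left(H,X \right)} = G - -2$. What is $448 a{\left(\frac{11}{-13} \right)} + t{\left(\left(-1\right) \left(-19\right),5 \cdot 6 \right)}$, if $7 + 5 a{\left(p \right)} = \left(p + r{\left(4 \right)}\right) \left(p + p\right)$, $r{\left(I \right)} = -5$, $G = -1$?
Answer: $\frac{219917}{845} \approx 260.26$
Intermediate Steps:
$t{\left(H,X \right)} = 1$ ($t{\left(H,X \right)} = -1 - -2 = -1 + 2 = 1$)
$a{\left(p \right)} = - \frac{7}{5} + \frac{2 p \left(-5 + p\right)}{5}$ ($a{\left(p \right)} = - \frac{7}{5} + \frac{\left(p - 5\right) \left(p + p\right)}{5} = - \frac{7}{5} + \frac{\left(-5 + p\right) 2 p}{5} = - \frac{7}{5} + \frac{2 p \left(-5 + p\right)}{5}$)
$448 a{\left(\frac{11}{-13} \right)} + t{\left(\left(-1\right) \left(-19\right),5 \cdot 6 \right)} = 448 \left(- \frac{7}{5} - 2 \frac{11}{-13} + \frac{2 \left(\frac{11}{-13}\right)^{2}}{5}\right) + 1 = 448 \left(- \frac{7}{5} - 2 \cdot 11 \left(- \frac{1}{13}\right) + \frac{2 \left(11 \left(- \frac{1}{13}\right)\right)^{2}}{5}\right) + 1 = 448 \left(- \frac{7}{5} - - \frac{22}{13} + \frac{2 \left(- \frac{11}{13}\right)^{2}}{5}\right) + 1 = 448 \left(- \frac{7}{5} + \frac{22}{13} + \frac{2}{5} \cdot \frac{121}{169}\right) + 1 = 448 \left(- \frac{7}{5} + \frac{22}{13} + \frac{242}{845}\right) + 1 = 448 \cdot \frac{489}{845} + 1 = \frac{219072}{845} + 1 = \frac{219917}{845}$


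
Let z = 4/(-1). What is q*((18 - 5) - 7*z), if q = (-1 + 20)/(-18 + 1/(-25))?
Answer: -475/11 ≈ -43.182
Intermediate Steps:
z = -4 (z = 4*(-1) = -4)
q = -475/451 (q = 19/(-18 - 1/25) = 19/(-451/25) = 19*(-25/451) = -475/451 ≈ -1.0532)
q*((18 - 5) - 7*z) = -475*((18 - 5) - 7*(-4))/451 = -475*(13 + 28)/451 = -475/451*41 = -475/11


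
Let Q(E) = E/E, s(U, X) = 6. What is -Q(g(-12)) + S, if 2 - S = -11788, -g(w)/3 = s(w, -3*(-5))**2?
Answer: 11789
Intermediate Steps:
g(w) = -108 (g(w) = -3*6**2 = -3*36 = -108)
Q(E) = 1
S = 11790 (S = 2 - 1*(-11788) = 2 + 11788 = 11790)
-Q(g(-12)) + S = -1*1 + 11790 = -1 + 11790 = 11789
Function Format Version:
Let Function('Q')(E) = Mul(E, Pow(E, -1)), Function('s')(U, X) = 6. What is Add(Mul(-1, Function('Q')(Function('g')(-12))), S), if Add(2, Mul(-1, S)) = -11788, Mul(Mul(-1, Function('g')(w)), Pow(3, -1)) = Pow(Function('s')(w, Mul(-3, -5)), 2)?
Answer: 11789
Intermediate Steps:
Function('g')(w) = -108 (Function('g')(w) = Mul(-3, Pow(6, 2)) = Mul(-3, 36) = -108)
Function('Q')(E) = 1
S = 11790 (S = Add(2, Mul(-1, -11788)) = Add(2, 11788) = 11790)
Add(Mul(-1, Function('Q')(Function('g')(-12))), S) = Add(Mul(-1, 1), 11790) = Add(-1, 11790) = 11789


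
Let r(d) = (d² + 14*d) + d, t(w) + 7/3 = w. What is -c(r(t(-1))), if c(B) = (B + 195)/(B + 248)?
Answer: -1405/1882 ≈ -0.74655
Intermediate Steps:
t(w) = -7/3 + w
r(d) = d² + 15*d
c(B) = (195 + B)/(248 + B)
-c(r(t(-1))) = -(195 + (-7/3 - 1)*(15 + (-7/3 - 1)))/(248 + (-7/3 - 1)*(15 + (-7/3 - 1))) = -(195 - 10*(15 - 10/3)/3)/(248 - 10*(15 - 10/3)/3) = -(195 - 10/3*35/3)/(248 - 10/3*35/3) = -(195 - 350/9)/(248 - 350/9) = -1405/(1882/9*9) = -9*1405/(1882*9) = -1*1405/1882 = -1405/1882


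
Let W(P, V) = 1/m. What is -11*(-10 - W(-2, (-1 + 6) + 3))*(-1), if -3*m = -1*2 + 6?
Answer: -407/4 ≈ -101.75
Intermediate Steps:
m = -4/3 (m = -(-1*2 + 6)/3 = -(-2 + 6)/3 = -⅓*4 = -4/3 ≈ -1.3333)
W(P, V) = -¾ (W(P, V) = 1/(-4/3) = -¾)
-11*(-10 - W(-2, (-1 + 6) + 3))*(-1) = -11*(-10 - 1*(-¾))*(-1) = -11*(-10 + ¾)*(-1) = -11*(-37/4)*(-1) = (407/4)*(-1) = -407/4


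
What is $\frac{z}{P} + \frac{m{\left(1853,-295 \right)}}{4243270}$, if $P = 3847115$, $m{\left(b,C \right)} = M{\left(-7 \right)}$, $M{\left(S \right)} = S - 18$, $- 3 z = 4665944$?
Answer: $- \frac{3959829746101}{9794608599630} \approx -0.40429$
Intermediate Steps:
$z = - \frac{4665944}{3}$ ($z = \left(- \frac{1}{3}\right) 4665944 = - \frac{4665944}{3} \approx -1.5553 \cdot 10^{6}$)
$M{\left(S \right)} = -18 + S$
$m{\left(b,C \right)} = -25$ ($m{\left(b,C \right)} = -18 - 7 = -25$)
$\frac{z}{P} + \frac{m{\left(1853,-295 \right)}}{4243270} = - \frac{4665944}{3 \cdot 3847115} - \frac{25}{4243270} = \left(- \frac{4665944}{3}\right) \frac{1}{3847115} - \frac{5}{848654} = - \frac{4665944}{11541345} - \frac{5}{848654} = - \frac{3959829746101}{9794608599630}$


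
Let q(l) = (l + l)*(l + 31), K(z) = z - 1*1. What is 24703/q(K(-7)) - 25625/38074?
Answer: -474986011/7005616 ≈ -67.801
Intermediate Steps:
K(z) = -1 + z (K(z) = z - 1 = -1 + z)
q(l) = 2*l*(31 + l) (q(l) = (2*l)*(31 + l) = 2*l*(31 + l))
24703/q(K(-7)) - 25625/38074 = 24703/((2*(-1 - 7)*(31 + (-1 - 7)))) - 25625/38074 = 24703/((2*(-8)*(31 - 8))) - 25625*1/38074 = 24703/((2*(-8)*23)) - 25625/38074 = 24703/(-368) - 25625/38074 = 24703*(-1/368) - 25625/38074 = -24703/368 - 25625/38074 = -474986011/7005616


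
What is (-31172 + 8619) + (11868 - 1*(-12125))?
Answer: 1440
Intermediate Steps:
(-31172 + 8619) + (11868 - 1*(-12125)) = -22553 + (11868 + 12125) = -22553 + 23993 = 1440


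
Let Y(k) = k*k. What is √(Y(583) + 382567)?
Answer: 14*√3686 ≈ 849.97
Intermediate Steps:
Y(k) = k²
√(Y(583) + 382567) = √(583² + 382567) = √(339889 + 382567) = √722456 = 14*√3686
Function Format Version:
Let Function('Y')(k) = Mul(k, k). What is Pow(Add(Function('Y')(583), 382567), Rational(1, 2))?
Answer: Mul(14, Pow(3686, Rational(1, 2))) ≈ 849.97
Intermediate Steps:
Function('Y')(k) = Pow(k, 2)
Pow(Add(Function('Y')(583), 382567), Rational(1, 2)) = Pow(Add(Pow(583, 2), 382567), Rational(1, 2)) = Pow(Add(339889, 382567), Rational(1, 2)) = Pow(722456, Rational(1, 2)) = Mul(14, Pow(3686, Rational(1, 2)))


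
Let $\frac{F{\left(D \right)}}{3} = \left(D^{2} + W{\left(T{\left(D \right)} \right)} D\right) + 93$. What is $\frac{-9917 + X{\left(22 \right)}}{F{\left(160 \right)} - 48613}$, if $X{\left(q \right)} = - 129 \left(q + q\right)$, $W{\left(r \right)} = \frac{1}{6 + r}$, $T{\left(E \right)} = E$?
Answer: $- \frac{1294219}{2362918} \approx -0.54772$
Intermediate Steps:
$X{\left(q \right)} = - 258 q$ ($X{\left(q \right)} = - 129 \cdot 2 q = - 258 q$)
$F{\left(D \right)} = 279 + 3 D^{2} + \frac{3 D}{6 + D}$ ($F{\left(D \right)} = 3 \left(\left(D^{2} + \frac{D}{6 + D}\right) + 93\right) = 3 \left(93 + D^{2} + \frac{D}{6 + D}\right) = 279 + 3 D^{2} + \frac{3 D}{6 + D}$)
$\frac{-9917 + X{\left(22 \right)}}{F{\left(160 \right)} - 48613} = \frac{-9917 - 5676}{\frac{3 \left(160 + \left(6 + 160\right) \left(93 + 160^{2}\right)\right)}{6 + 160} - 48613} = \frac{-9917 - 5676}{\frac{3 \left(160 + 166 \left(93 + 25600\right)\right)}{166} - 48613} = - \frac{15593}{3 \cdot \frac{1}{166} \left(160 + 166 \cdot 25693\right) - 48613} = - \frac{15593}{3 \cdot \frac{1}{166} \left(160 + 4265038\right) - 48613} = - \frac{15593}{3 \cdot \frac{1}{166} \cdot 4265198 - 48613} = - \frac{15593}{\frac{6397797}{83} - 48613} = - \frac{15593}{\frac{2362918}{83}} = \left(-15593\right) \frac{83}{2362918} = - \frac{1294219}{2362918}$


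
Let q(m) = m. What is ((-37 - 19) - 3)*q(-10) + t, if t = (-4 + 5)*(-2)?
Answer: 588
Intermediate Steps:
t = -2 (t = 1*(-2) = -2)
((-37 - 19) - 3)*q(-10) + t = ((-37 - 19) - 3)*(-10) - 2 = (-56 - 3)*(-10) - 2 = -59*(-10) - 2 = 590 - 2 = 588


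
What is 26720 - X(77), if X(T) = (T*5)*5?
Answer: 24795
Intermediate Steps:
X(T) = 25*T (X(T) = (5*T)*5 = 25*T)
26720 - X(77) = 26720 - 25*77 = 26720 - 1*1925 = 26720 - 1925 = 24795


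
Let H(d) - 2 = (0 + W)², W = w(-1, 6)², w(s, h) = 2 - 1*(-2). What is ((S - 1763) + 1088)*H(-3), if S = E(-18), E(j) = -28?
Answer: -181374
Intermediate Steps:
w(s, h) = 4 (w(s, h) = 2 + 2 = 4)
W = 16 (W = 4² = 16)
H(d) = 258 (H(d) = 2 + (0 + 16)² = 2 + 16² = 2 + 256 = 258)
S = -28
((S - 1763) + 1088)*H(-3) = ((-28 - 1763) + 1088)*258 = (-1791 + 1088)*258 = -703*258 = -181374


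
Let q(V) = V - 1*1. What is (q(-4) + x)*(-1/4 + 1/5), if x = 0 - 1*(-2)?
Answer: 3/20 ≈ 0.15000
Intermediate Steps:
q(V) = -1 + V (q(V) = V - 1 = -1 + V)
x = 2 (x = 0 + 2 = 2)
(q(-4) + x)*(-1/4 + 1/5) = ((-1 - 4) + 2)*(-1/4 + 1/5) = (-5 + 2)*(-1*¼ + 1*(⅕)) = -3*(-¼ + ⅕) = -3*(-1/20) = 3/20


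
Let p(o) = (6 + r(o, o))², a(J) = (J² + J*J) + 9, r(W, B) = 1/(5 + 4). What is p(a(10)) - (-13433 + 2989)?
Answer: 848989/81 ≈ 10481.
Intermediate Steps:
r(W, B) = ⅑ (r(W, B) = 1/9 = ⅑)
a(J) = 9 + 2*J² (a(J) = (J² + J²) + 9 = 2*J² + 9 = 9 + 2*J²)
p(o) = 3025/81 (p(o) = (6 + ⅑)² = (55/9)² = 3025/81)
p(a(10)) - (-13433 + 2989) = 3025/81 - (-13433 + 2989) = 3025/81 - 1*(-10444) = 3025/81 + 10444 = 848989/81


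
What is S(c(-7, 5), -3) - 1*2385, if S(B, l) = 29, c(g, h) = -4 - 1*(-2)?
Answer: -2356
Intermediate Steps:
c(g, h) = -2 (c(g, h) = -4 + 2 = -2)
S(c(-7, 5), -3) - 1*2385 = 29 - 1*2385 = 29 - 2385 = -2356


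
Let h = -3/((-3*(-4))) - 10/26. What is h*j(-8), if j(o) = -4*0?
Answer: 0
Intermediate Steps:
j(o) = 0
h = -33/52 (h = -3/12 - 10*1/26 = -3*1/12 - 5/13 = -1/4 - 5/13 = -33/52 ≈ -0.63461)
h*j(-8) = -33/52*0 = 0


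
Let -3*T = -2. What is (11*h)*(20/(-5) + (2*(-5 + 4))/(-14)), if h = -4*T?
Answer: 792/7 ≈ 113.14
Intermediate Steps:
T = ⅔ (T = -⅓*(-2) = ⅔ ≈ 0.66667)
h = -8/3 (h = -4*⅔ = -8/3 ≈ -2.6667)
(11*h)*(20/(-5) + (2*(-5 + 4))/(-14)) = (11*(-8/3))*(20/(-5) + (2*(-5 + 4))/(-14)) = -88*(20*(-⅕) + (2*(-1))*(-1/14))/3 = -88*(-4 - 2*(-1/14))/3 = -88*(-4 + ⅐)/3 = -88/3*(-27/7) = 792/7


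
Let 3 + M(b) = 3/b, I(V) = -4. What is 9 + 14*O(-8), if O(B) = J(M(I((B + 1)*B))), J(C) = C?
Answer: -87/2 ≈ -43.500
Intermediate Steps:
M(b) = -3 + 3/b
O(B) = -15/4 (O(B) = -3 + 3/(-4) = -3 + 3*(-¼) = -3 - ¾ = -15/4)
9 + 14*O(-8) = 9 + 14*(-15/4) = 9 - 105/2 = -87/2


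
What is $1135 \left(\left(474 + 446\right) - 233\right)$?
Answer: $779745$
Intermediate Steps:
$1135 \left(\left(474 + 446\right) - 233\right) = 1135 \left(920 - 233\right) = 1135 \cdot 687 = 779745$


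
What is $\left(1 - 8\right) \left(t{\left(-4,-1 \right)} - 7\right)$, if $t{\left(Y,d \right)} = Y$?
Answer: $77$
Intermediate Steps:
$\left(1 - 8\right) \left(t{\left(-4,-1 \right)} - 7\right) = \left(1 - 8\right) \left(-4 - 7\right) = \left(1 - 8\right) \left(-11\right) = \left(-7\right) \left(-11\right) = 77$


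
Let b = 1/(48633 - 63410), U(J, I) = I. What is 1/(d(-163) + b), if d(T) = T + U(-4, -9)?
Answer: -14777/2541645 ≈ -0.0058139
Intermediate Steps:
b = -1/14777 (b = 1/(-14777) = -1/14777 ≈ -6.7673e-5)
d(T) = -9 + T (d(T) = T - 9 = -9 + T)
1/(d(-163) + b) = 1/((-9 - 163) - 1/14777) = 1/(-172 - 1/14777) = 1/(-2541645/14777) = -14777/2541645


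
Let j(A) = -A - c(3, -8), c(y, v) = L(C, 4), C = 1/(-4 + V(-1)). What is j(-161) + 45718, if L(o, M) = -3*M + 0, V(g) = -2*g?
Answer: 45891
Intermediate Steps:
C = -½ (C = 1/(-4 - 2*(-1)) = 1/(-4 + 2) = 1/(-2) = -½ ≈ -0.50000)
L(o, M) = -3*M
c(y, v) = -12 (c(y, v) = -3*4 = -12)
j(A) = 12 - A (j(A) = -A - 1*(-12) = -A + 12 = 12 - A)
j(-161) + 45718 = (12 - 1*(-161)) + 45718 = (12 + 161) + 45718 = 173 + 45718 = 45891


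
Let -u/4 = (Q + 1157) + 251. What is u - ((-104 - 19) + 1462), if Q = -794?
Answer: -3795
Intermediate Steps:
u = -2456 (u = -4*((-794 + 1157) + 251) = -4*(363 + 251) = -4*614 = -2456)
u - ((-104 - 19) + 1462) = -2456 - ((-104 - 19) + 1462) = -2456 - (-123 + 1462) = -2456 - 1*1339 = -2456 - 1339 = -3795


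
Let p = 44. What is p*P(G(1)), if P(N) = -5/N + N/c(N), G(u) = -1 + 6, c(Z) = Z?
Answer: 0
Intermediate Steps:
G(u) = 5
P(N) = 1 - 5/N (P(N) = -5/N + N/N = -5/N + 1 = 1 - 5/N)
p*P(G(1)) = 44*((-5 + 5)/5) = 44*((⅕)*0) = 44*0 = 0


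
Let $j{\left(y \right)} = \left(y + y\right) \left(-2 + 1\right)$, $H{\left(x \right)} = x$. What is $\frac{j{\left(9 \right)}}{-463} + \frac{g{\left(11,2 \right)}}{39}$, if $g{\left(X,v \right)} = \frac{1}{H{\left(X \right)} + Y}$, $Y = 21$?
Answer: $\frac{22927}{577824} \approx 0.039678$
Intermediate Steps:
$g{\left(X,v \right)} = \frac{1}{21 + X}$ ($g{\left(X,v \right)} = \frac{1}{X + 21} = \frac{1}{21 + X}$)
$j{\left(y \right)} = - 2 y$ ($j{\left(y \right)} = 2 y \left(-1\right) = - 2 y$)
$\frac{j{\left(9 \right)}}{-463} + \frac{g{\left(11,2 \right)}}{39} = \frac{\left(-2\right) 9}{-463} + \frac{1}{\left(21 + 11\right) 39} = \left(-18\right) \left(- \frac{1}{463}\right) + \frac{1}{32} \cdot \frac{1}{39} = \frac{18}{463} + \frac{1}{32} \cdot \frac{1}{39} = \frac{18}{463} + \frac{1}{1248} = \frac{22927}{577824}$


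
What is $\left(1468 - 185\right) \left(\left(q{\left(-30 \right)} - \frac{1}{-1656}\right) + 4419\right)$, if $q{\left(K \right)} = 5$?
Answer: $\frac{9399444035}{1656} \approx 5.676 \cdot 10^{6}$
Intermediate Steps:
$\left(1468 - 185\right) \left(\left(q{\left(-30 \right)} - \frac{1}{-1656}\right) + 4419\right) = \left(1468 - 185\right) \left(\left(5 - \frac{1}{-1656}\right) + 4419\right) = 1283 \left(\left(5 - - \frac{1}{1656}\right) + 4419\right) = 1283 \left(\left(5 + \frac{1}{1656}\right) + 4419\right) = 1283 \left(\frac{8281}{1656} + 4419\right) = 1283 \cdot \frac{7326145}{1656} = \frac{9399444035}{1656}$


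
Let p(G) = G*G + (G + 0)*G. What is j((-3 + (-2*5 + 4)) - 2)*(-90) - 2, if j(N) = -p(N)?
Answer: 21778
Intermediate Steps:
p(G) = 2*G² (p(G) = G² + G*G = G² + G² = 2*G²)
j(N) = -2*N²
j((-3 + (-2*5 + 4)) - 2)*(-90) - 2 = -2*((-3 + (-2*5 + 4)) - 2)²*(-90) - 2 = -2*((-3 + (-10 + 4)) - 2)²*(-90) - 2 = -2*((-3 - 6) - 2)²*(-90) - 2 = -2*(-9 - 2)²*(-90) - 2 = -2*(-11)²*(-90) - 2 = -2*121*(-90) - 2 = -242*(-90) - 2 = 21780 - 2 = 21778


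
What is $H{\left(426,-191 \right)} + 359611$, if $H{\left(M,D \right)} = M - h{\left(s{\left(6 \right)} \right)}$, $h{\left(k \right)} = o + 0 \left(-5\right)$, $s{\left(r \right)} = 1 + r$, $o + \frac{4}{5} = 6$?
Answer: $\frac{1800159}{5} \approx 3.6003 \cdot 10^{5}$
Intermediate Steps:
$o = \frac{26}{5}$ ($o = - \frac{4}{5} + 6 = \frac{26}{5} \approx 5.2$)
$h{\left(k \right)} = \frac{26}{5}$ ($h{\left(k \right)} = \frac{26}{5} + 0 \left(-5\right) = \frac{26}{5} + 0 = \frac{26}{5}$)
$H{\left(M,D \right)} = - \frac{26}{5} + M$ ($H{\left(M,D \right)} = M - \frac{26}{5} = - \frac{26}{5} + M$)
$H{\left(426,-191 \right)} + 359611 = \left(- \frac{26}{5} + 426\right) + 359611 = \frac{2104}{5} + 359611 = \frac{1800159}{5}$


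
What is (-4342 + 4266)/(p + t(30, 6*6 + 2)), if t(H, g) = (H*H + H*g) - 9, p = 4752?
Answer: -4/357 ≈ -0.011204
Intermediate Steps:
t(H, g) = -9 + H**2 + H*g (t(H, g) = (H**2 + H*g) - 9 = -9 + H**2 + H*g)
(-4342 + 4266)/(p + t(30, 6*6 + 2)) = (-4342 + 4266)/(4752 + (-9 + 30**2 + 30*(6*6 + 2))) = -76/(4752 + (-9 + 900 + 30*(36 + 2))) = -76/(4752 + (-9 + 900 + 30*38)) = -76/(4752 + (-9 + 900 + 1140)) = -76/(4752 + 2031) = -76/6783 = -76*1/6783 = -4/357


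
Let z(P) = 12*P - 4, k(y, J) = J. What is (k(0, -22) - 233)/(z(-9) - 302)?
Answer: 85/138 ≈ 0.61594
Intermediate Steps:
z(P) = -4 + 12*P
(k(0, -22) - 233)/(z(-9) - 302) = (-22 - 233)/((-4 + 12*(-9)) - 302) = -255/((-4 - 108) - 302) = -255/(-112 - 302) = -255/(-414) = -255*(-1/414) = 85/138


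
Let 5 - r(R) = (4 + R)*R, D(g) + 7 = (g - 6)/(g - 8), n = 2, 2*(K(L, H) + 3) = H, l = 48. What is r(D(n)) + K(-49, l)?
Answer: 101/9 ≈ 11.222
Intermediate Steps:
K(L, H) = -3 + H/2
D(g) = -7 + (-6 + g)/(-8 + g) (D(g) = -7 + (g - 6)/(g - 8) = -7 + (-6 + g)/(-8 + g))
r(R) = 5 - R*(4 + R) (r(R) = 5 - (4 + R)*R = 5 - R*(4 + R))
r(D(n)) + K(-49, l) = (5 - (2*(25 - 3*2)/(-8 + 2))² - 8*(25 - 3*2)/(-8 + 2)) + (-3 + (½)*48) = (5 - (2*(25 - 6)/(-6))² - 8*(25 - 6)/(-6)) + (-3 + 24) = (5 - (2*(-⅙)*19)² - 8*(-1)*19/6) + 21 = (5 - (-19/3)² - 4*(-19/3)) + 21 = (5 - 1*361/9 + 76/3) + 21 = (5 - 361/9 + 76/3) + 21 = -88/9 + 21 = 101/9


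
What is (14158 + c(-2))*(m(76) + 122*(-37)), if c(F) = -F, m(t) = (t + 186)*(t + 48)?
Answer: 396111840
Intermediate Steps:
m(t) = (48 + t)*(186 + t) (m(t) = (186 + t)*(48 + t) = (48 + t)*(186 + t))
(14158 + c(-2))*(m(76) + 122*(-37)) = (14158 - 1*(-2))*((8928 + 76² + 234*76) + 122*(-37)) = (14158 + 2)*((8928 + 5776 + 17784) - 4514) = 14160*(32488 - 4514) = 14160*27974 = 396111840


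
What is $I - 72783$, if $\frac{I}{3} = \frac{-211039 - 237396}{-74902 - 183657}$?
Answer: $- \frac{18817354392}{258559} \approx -72778.0$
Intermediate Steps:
$I = \frac{1345305}{258559}$ ($I = 3 \frac{-211039 - 237396}{-74902 - 183657} = 3 \left(- \frac{448435}{-258559}\right) = 3 \left(\left(-448435\right) \left(- \frac{1}{258559}\right)\right) = 3 \cdot \frac{448435}{258559} = \frac{1345305}{258559} \approx 5.2031$)
$I - 72783 = \frac{1345305}{258559} - 72783 = - \frac{18817354392}{258559}$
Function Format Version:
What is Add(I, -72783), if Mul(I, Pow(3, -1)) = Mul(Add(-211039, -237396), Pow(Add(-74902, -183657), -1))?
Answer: Rational(-18817354392, 258559) ≈ -72778.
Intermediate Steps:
I = Rational(1345305, 258559) (I = Mul(3, Mul(Add(-211039, -237396), Pow(Add(-74902, -183657), -1))) = Mul(3, Mul(-448435, Pow(-258559, -1))) = Mul(3, Mul(-448435, Rational(-1, 258559))) = Mul(3, Rational(448435, 258559)) = Rational(1345305, 258559) ≈ 5.2031)
Add(I, -72783) = Add(Rational(1345305, 258559), -72783) = Rational(-18817354392, 258559)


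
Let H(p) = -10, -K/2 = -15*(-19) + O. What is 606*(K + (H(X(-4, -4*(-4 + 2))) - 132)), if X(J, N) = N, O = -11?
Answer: -418140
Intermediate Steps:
K = -548 (K = -2*(-15*(-19) - 11) = -2*(285 - 11) = -2*274 = -548)
606*(K + (H(X(-4, -4*(-4 + 2))) - 132)) = 606*(-548 + (-10 - 132)) = 606*(-548 - 142) = 606*(-690) = -418140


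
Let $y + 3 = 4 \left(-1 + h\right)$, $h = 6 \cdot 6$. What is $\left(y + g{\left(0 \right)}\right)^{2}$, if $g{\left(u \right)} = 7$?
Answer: $20736$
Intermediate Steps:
$h = 36$
$y = 137$ ($y = -3 + 4 \left(-1 + 36\right) = -3 + 4 \cdot 35 = -3 + 140 = 137$)
$\left(y + g{\left(0 \right)}\right)^{2} = \left(137 + 7\right)^{2} = 144^{2} = 20736$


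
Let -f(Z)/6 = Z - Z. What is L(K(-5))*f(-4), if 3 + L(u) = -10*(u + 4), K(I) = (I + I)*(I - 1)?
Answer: 0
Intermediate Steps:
f(Z) = 0 (f(Z) = -6*(Z - Z) = -6*0 = 0)
K(I) = 2*I*(-1 + I) (K(I) = (2*I)*(-1 + I) = 2*I*(-1 + I))
L(u) = -43 - 10*u (L(u) = -3 - 10*(u + 4) = -3 - 10*(4 + u) = -3 + (-40 - 10*u) = -43 - 10*u)
L(K(-5))*f(-4) = (-43 - 20*(-5)*(-1 - 5))*0 = (-43 - 20*(-5)*(-6))*0 = (-43 - 10*60)*0 = (-43 - 600)*0 = -643*0 = 0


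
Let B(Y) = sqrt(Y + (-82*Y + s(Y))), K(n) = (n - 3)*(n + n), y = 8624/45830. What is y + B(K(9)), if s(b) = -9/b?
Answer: 4312/22915 + I*sqrt(314931)/6 ≈ 0.18817 + 93.531*I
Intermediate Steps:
y = 4312/22915 (y = 8624*(1/45830) = 4312/22915 ≈ 0.18817)
K(n) = 2*n*(-3 + n) (K(n) = (-3 + n)*(2*n) = 2*n*(-3 + n))
B(Y) = sqrt(-81*Y - 9/Y) (B(Y) = sqrt(Y + (-82*Y - 9/Y)) = sqrt(-81*Y - 9/Y))
y + B(K(9)) = 4312/22915 + 3*sqrt(-1/(2*9*(-3 + 9)) - 18*9*(-3 + 9)) = 4312/22915 + 3*sqrt(-1/(2*9*6) - 18*9*6) = 4312/22915 + 3*sqrt(-1/108 - 9*108) = 4312/22915 + 3*sqrt(-1*1/108 - 972) = 4312/22915 + 3*sqrt(-1/108 - 972) = 4312/22915 + 3*sqrt(-104977/108) = 4312/22915 + 3*(I*sqrt(314931)/18) = 4312/22915 + I*sqrt(314931)/6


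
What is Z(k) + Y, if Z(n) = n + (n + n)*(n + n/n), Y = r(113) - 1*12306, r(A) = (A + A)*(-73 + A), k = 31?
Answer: -1251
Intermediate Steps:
r(A) = 2*A*(-73 + A) (r(A) = (2*A)*(-73 + A) = 2*A*(-73 + A))
Y = -3266 (Y = 2*113*(-73 + 113) - 1*12306 = 2*113*40 - 12306 = 9040 - 12306 = -3266)
Z(n) = n + 2*n*(1 + n) (Z(n) = n + (2*n)*(n + 1) = n + (2*n)*(1 + n) = n + 2*n*(1 + n))
Z(k) + Y = 31*(3 + 2*31) - 3266 = 31*(3 + 62) - 3266 = 31*65 - 3266 = 2015 - 3266 = -1251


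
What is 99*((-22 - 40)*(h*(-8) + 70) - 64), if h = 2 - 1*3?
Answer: -485100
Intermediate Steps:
h = -1 (h = 2 - 3 = -1)
99*((-22 - 40)*(h*(-8) + 70) - 64) = 99*((-22 - 40)*(-1*(-8) + 70) - 64) = 99*(-62*(8 + 70) - 64) = 99*(-62*78 - 64) = 99*(-4836 - 64) = 99*(-4900) = -485100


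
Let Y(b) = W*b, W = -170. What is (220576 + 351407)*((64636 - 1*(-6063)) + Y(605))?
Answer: -18389825433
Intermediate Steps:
Y(b) = -170*b
(220576 + 351407)*((64636 - 1*(-6063)) + Y(605)) = (220576 + 351407)*((64636 - 1*(-6063)) - 170*605) = 571983*((64636 + 6063) - 102850) = 571983*(70699 - 102850) = 571983*(-32151) = -18389825433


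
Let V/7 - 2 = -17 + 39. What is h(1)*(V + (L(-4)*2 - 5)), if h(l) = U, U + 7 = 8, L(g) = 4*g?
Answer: 131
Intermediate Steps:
U = 1 (U = -7 + 8 = 1)
h(l) = 1
V = 168 (V = 14 + 7*(-17 + 39) = 14 + 7*22 = 14 + 154 = 168)
h(1)*(V + (L(-4)*2 - 5)) = 1*(168 + ((4*(-4))*2 - 5)) = 1*(168 + (-16*2 - 5)) = 1*(168 + (-32 - 5)) = 1*(168 - 37) = 1*131 = 131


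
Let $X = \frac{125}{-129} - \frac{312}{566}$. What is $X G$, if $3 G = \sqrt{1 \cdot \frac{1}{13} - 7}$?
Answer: $- \frac{55499 i \sqrt{130}}{474591} \approx - 1.3333 i$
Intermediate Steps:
$G = \frac{i \sqrt{130}}{13}$ ($G = \frac{\sqrt{1 \cdot \frac{1}{13} - 7}}{3} = \frac{\sqrt{\frac{1}{13} - 7}}{3} = \frac{\sqrt{- \frac{90}{13}}}{3} = \frac{\frac{3}{13} i \sqrt{130}}{3} = \frac{i \sqrt{130}}{13} \approx 0.87706 i$)
$X = - \frac{55499}{36507}$ ($X = 125 \left(- \frac{1}{129}\right) - \frac{156}{283} = - \frac{125}{129} - \frac{156}{283} = - \frac{55499}{36507} \approx -1.5202$)
$X G = - \frac{55499 \frac{i \sqrt{130}}{13}}{36507} = - \frac{55499 i \sqrt{130}}{474591}$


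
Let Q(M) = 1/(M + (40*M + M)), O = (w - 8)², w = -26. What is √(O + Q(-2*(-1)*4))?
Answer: √8156757/84 ≈ 34.000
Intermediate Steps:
O = 1156 (O = (-26 - 8)² = (-34)² = 1156)
Q(M) = 1/(42*M) (Q(M) = 1/(M + 41*M) = 1/(42*M))
√(O + Q(-2*(-1)*4)) = √(1156 + 1/(42*((-2*(-1)*4)))) = √(1156 + 1/(42*((2*4)))) = √(1156 + (1/42)/8) = √(1156 + (1/42)*(⅛)) = √(1156 + 1/336) = √(388417/336) = √8156757/84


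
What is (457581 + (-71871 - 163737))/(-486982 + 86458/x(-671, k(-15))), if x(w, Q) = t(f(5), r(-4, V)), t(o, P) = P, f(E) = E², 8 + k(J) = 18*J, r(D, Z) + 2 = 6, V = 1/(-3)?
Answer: -147982/310245 ≈ -0.47698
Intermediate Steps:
V = -⅓ ≈ -0.33333
r(D, Z) = 4 (r(D, Z) = -2 + 6 = 4)
k(J) = -8 + 18*J
x(w, Q) = 4
(457581 + (-71871 - 163737))/(-486982 + 86458/x(-671, k(-15))) = (457581 + (-71871 - 163737))/(-486982 + 86458/4) = (457581 - 235608)/(-486982 + 86458*(¼)) = 221973/(-486982 + 43229/2) = 221973/(-930735/2) = 221973*(-2/930735) = -147982/310245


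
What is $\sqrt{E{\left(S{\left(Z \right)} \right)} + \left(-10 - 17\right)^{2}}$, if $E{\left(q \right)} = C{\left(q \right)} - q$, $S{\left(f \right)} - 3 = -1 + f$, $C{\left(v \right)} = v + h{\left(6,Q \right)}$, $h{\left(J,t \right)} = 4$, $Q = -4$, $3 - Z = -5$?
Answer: $\sqrt{733} \approx 27.074$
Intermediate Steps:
$Z = 8$ ($Z = 3 - -5 = 3 + 5 = 8$)
$C{\left(v \right)} = 4 + v$ ($C{\left(v \right)} = v + 4 = 4 + v$)
$S{\left(f \right)} = 2 + f$ ($S{\left(f \right)} = 3 + \left(-1 + f\right) = 2 + f$)
$E{\left(q \right)} = 4$ ($E{\left(q \right)} = \left(4 + q\right) - q = 4$)
$\sqrt{E{\left(S{\left(Z \right)} \right)} + \left(-10 - 17\right)^{2}} = \sqrt{4 + \left(-10 - 17\right)^{2}} = \sqrt{4 + \left(-27\right)^{2}} = \sqrt{4 + 729} = \sqrt{733}$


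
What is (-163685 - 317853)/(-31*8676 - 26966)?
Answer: 240769/147961 ≈ 1.6272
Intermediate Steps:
(-163685 - 317853)/(-31*8676 - 26966) = -481538/(-268956 - 26966) = -481538/(-295922) = -481538*(-1/295922) = 240769/147961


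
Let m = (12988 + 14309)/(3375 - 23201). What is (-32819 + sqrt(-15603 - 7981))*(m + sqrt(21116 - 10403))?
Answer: (27297 - 19826*sqrt(10713))*(32819 - 4*I*sqrt(1474))/19826 ≈ -3.3517e+6 + 15684.0*I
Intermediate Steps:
m = -27297/19826 (m = 27297/(-19826) = 27297*(-1/19826) = -27297/19826 ≈ -1.3768)
(-32819 + sqrt(-15603 - 7981))*(m + sqrt(21116 - 10403)) = (-32819 + sqrt(-15603 - 7981))*(-27297/19826 + sqrt(21116 - 10403)) = (-32819 + sqrt(-23584))*(-27297/19826 + sqrt(10713)) = (-32819 + 4*I*sqrt(1474))*(-27297/19826 + sqrt(10713))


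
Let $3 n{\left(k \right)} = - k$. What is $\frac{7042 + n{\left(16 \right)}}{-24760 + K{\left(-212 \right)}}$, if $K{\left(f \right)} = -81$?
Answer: $- \frac{21110}{74523} \approx -0.28327$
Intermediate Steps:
$n{\left(k \right)} = - \frac{k}{3}$ ($n{\left(k \right)} = \frac{\left(-1\right) k}{3} = - \frac{k}{3}$)
$\frac{7042 + n{\left(16 \right)}}{-24760 + K{\left(-212 \right)}} = \frac{7042 - \frac{16}{3}}{-24760 - 81} = \frac{7042 - \frac{16}{3}}{-24841} = \frac{21110}{3} \left(- \frac{1}{24841}\right) = - \frac{21110}{74523}$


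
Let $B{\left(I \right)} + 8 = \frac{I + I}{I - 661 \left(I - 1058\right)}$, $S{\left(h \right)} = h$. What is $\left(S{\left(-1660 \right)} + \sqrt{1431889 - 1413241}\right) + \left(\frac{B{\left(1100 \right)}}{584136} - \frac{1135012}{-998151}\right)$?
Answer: $- \frac{7309452705843719}{4406303081994} + 6 \sqrt{518} \approx -1522.3$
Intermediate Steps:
$B{\left(I \right)} = -8 + \frac{2 I}{699338 - 660 I}$ ($B{\left(I \right)} = -8 + \frac{I + I}{I - 661 \left(I - 1058\right)} = -8 + \frac{2 I}{I - 661 \left(-1058 + I\right)} = -8 + \frac{2 I}{I - \left(-699338 + 661 I\right)} = -8 + \frac{2 I}{699338 - 660 I}$)
$\left(S{\left(-1660 \right)} + \sqrt{1431889 - 1413241}\right) + \left(\frac{B{\left(1100 \right)}}{584136} - \frac{1135012}{-998151}\right) = \left(-1660 + \sqrt{1431889 - 1413241}\right) + \left(\frac{\frac{1}{-349669 + 330 \cdot 1100} \left(2797352 - 2905100\right)}{584136} - \frac{1135012}{-998151}\right) = \left(-1660 + \sqrt{18648}\right) + \left(\frac{2797352 - 2905100}{-349669 + 363000} \cdot \frac{1}{584136} - - \frac{1135012}{998151}\right) = \left(-1660 + 6 \sqrt{518}\right) + \left(\frac{1}{13331} \left(-107748\right) \frac{1}{584136} + \frac{1135012}{998151}\right) = \left(-1660 + 6 \sqrt{518}\right) + \left(\left(- \frac{107748}{13331}\right) \frac{1}{584136} + \frac{1135012}{998151}\right) = \left(-1660 + 6 \sqrt{518}\right) + \left(- \frac{2993}{216308806} + \frac{1135012}{998151}\right) = \left(-1660 + 6 \sqrt{518}\right) + \frac{5010410266321}{4406303081994} = - \frac{7309452705843719}{4406303081994} + 6 \sqrt{518}$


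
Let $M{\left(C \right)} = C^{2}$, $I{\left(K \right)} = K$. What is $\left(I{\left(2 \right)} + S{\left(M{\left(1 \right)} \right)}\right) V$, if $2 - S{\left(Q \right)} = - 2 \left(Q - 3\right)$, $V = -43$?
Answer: $0$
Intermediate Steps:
$S{\left(Q \right)} = -4 + 2 Q$ ($S{\left(Q \right)} = 2 - - 2 \left(Q - 3\right) = 2 - - 2 \left(-3 + Q\right) = 2 - \left(6 - 2 Q\right) = 2 + \left(-6 + 2 Q\right) = -4 + 2 Q$)
$\left(I{\left(2 \right)} + S{\left(M{\left(1 \right)} \right)}\right) V = \left(2 - \left(4 - 2 \cdot 1^{2}\right)\right) \left(-43\right) = \left(2 + \left(-4 + 2 \cdot 1\right)\right) \left(-43\right) = \left(2 + \left(-4 + 2\right)\right) \left(-43\right) = \left(2 - 2\right) \left(-43\right) = 0 \left(-43\right) = 0$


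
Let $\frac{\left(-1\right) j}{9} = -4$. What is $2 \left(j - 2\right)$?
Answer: $68$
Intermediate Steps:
$j = 36$ ($j = \left(-9\right) \left(-4\right) = 36$)
$2 \left(j - 2\right) = 2 \left(36 - 2\right) = 2 \cdot 34 = 68$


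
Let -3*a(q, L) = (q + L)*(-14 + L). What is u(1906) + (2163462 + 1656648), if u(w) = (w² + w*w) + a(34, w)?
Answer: 29586866/3 ≈ 9.8623e+6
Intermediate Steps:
a(q, L) = -(-14 + L)*(L + q)/3 (a(q, L) = -(q + L)*(-14 + L)/3 = -(L + q)*(-14 + L)/3 = -(-14 + L)*(L + q)/3)
u(w) = 476/3 - 20*w/3 + 5*w²/3 (u(w) = (w² + w*w) + (-w²/3 + 14*w/3 + (14/3)*34 - ⅓*w*34) = (w² + w²) + (-w²/3 + 14*w/3 + 476/3 - 34*w/3) = 2*w² + (476/3 - 20*w/3 - w²/3) = 476/3 - 20*w/3 + 5*w²/3)
u(1906) + (2163462 + 1656648) = (476/3 - 20/3*1906 + (5/3)*1906²) + (2163462 + 1656648) = (476/3 - 38120/3 + (5/3)*3632836) + 3820110 = (476/3 - 38120/3 + 18164180/3) + 3820110 = 18126536/3 + 3820110 = 29586866/3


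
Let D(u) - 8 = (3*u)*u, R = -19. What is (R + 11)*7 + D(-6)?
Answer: 60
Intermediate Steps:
D(u) = 8 + 3*u² (D(u) = 8 + (3*u)*u = 8 + 3*u²)
(R + 11)*7 + D(-6) = (-19 + 11)*7 + (8 + 3*(-6)²) = -8*7 + (8 + 3*36) = -56 + (8 + 108) = -56 + 116 = 60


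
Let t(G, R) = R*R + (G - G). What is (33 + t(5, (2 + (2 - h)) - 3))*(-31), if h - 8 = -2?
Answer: -1798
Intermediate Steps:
h = 6 (h = 8 - 2 = 6)
t(G, R) = R² (t(G, R) = R² + 0 = R²)
(33 + t(5, (2 + (2 - h)) - 3))*(-31) = (33 + ((2 + (2 - 1*6)) - 3)²)*(-31) = (33 + ((2 + (2 - 6)) - 3)²)*(-31) = (33 + ((2 - 4) - 3)²)*(-31) = (33 + (-2 - 3)²)*(-31) = (33 + (-5)²)*(-31) = (33 + 25)*(-31) = 58*(-31) = -1798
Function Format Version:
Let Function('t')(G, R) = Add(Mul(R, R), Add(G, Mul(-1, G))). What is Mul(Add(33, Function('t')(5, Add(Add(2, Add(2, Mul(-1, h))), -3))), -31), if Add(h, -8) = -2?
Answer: -1798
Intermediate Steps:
h = 6 (h = Add(8, -2) = 6)
Function('t')(G, R) = Pow(R, 2) (Function('t')(G, R) = Add(Pow(R, 2), 0) = Pow(R, 2))
Mul(Add(33, Function('t')(5, Add(Add(2, Add(2, Mul(-1, h))), -3))), -31) = Mul(Add(33, Pow(Add(Add(2, Add(2, Mul(-1, 6))), -3), 2)), -31) = Mul(Add(33, Pow(Add(Add(2, Add(2, -6)), -3), 2)), -31) = Mul(Add(33, Pow(Add(Add(2, -4), -3), 2)), -31) = Mul(Add(33, Pow(Add(-2, -3), 2)), -31) = Mul(Add(33, Pow(-5, 2)), -31) = Mul(Add(33, 25), -31) = Mul(58, -31) = -1798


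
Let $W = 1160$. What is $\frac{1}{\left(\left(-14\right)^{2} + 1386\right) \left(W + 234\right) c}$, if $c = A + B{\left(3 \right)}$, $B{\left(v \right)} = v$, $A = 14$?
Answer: $\frac{1}{37490236} \approx 2.6674 \cdot 10^{-8}$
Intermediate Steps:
$c = 17$ ($c = 14 + 3 = 17$)
$\frac{1}{\left(\left(-14\right)^{2} + 1386\right) \left(W + 234\right) c} = \frac{1}{\left(\left(-14\right)^{2} + 1386\right) \left(1160 + 234\right) 17} = \frac{1}{\left(196 + 1386\right) 1394 \cdot 17} = \frac{1}{1582 \cdot 1394 \cdot 17} = \frac{1}{2205308 \cdot 17} = \frac{1}{37490236}$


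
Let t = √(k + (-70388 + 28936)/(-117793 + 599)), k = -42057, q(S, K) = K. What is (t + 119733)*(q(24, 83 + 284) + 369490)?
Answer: 44284088181 + 369857*I*√144406054375891/58597 ≈ 4.4284e+10 + 7.5849e+7*I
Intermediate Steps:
t = I*√144406054375891/58597 (t = √(-42057 + (-70388 + 28936)/(-117793 + 599)) = √(-42057 - 41452/(-117194)) = √(-42057 - 41452*(-1/117194)) = √(-42057 + 20726/58597) = √(-2464393303/58597) = I*√144406054375891/58597 ≈ 205.08*I)
(t + 119733)*(q(24, 83 + 284) + 369490) = (I*√144406054375891/58597 + 119733)*((83 + 284) + 369490) = (119733 + I*√144406054375891/58597)*(367 + 369490) = (119733 + I*√144406054375891/58597)*369857 = 44284088181 + 369857*I*√144406054375891/58597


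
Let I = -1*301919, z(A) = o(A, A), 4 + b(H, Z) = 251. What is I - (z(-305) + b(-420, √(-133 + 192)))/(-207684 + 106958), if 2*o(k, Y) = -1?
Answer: -60822185895/201452 ≈ -3.0192e+5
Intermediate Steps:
o(k, Y) = -½ (o(k, Y) = (½)*(-1) = -½)
b(H, Z) = 247 (b(H, Z) = -4 + 251 = 247)
z(A) = -½
I = -301919
I - (z(-305) + b(-420, √(-133 + 192)))/(-207684 + 106958) = -301919 - (-½ + 247)/(-207684 + 106958) = -301919 - 493/(2*(-100726)) = -301919 - 493*(-1)/(2*100726) = -301919 - 1*(-493/201452) = -301919 + 493/201452 = -60822185895/201452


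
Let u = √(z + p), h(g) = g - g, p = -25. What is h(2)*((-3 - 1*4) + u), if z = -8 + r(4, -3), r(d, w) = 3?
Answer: 0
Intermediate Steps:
z = -5 (z = -8 + 3 = -5)
h(g) = 0
u = I*√30 (u = √(-5 - 25) = √(-30) = I*√30 ≈ 5.4772*I)
h(2)*((-3 - 1*4) + u) = 0*((-3 - 1*4) + I*√30) = 0*((-3 - 4) + I*√30) = 0*(-7 + I*√30) = 0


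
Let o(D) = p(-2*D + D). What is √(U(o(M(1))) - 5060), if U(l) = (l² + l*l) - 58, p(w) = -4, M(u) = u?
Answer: I*√5086 ≈ 71.316*I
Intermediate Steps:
o(D) = -4
U(l) = -58 + 2*l² (U(l) = (l² + l²) - 58 = 2*l² - 58 = -58 + 2*l²)
√(U(o(M(1))) - 5060) = √((-58 + 2*(-4)²) - 5060) = √((-58 + 2*16) - 5060) = √((-58 + 32) - 5060) = √(-26 - 5060) = √(-5086) = I*√5086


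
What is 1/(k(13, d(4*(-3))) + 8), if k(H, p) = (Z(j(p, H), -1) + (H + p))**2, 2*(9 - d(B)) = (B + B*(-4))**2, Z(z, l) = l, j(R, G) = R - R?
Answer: 1/393137 ≈ 2.5436e-6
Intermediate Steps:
j(R, G) = 0
d(B) = 9 - 9*B**2/2 (d(B) = 9 - (B + B*(-4))**2/2 = 9 - (B - 4*B)**2/2 = 9 - 9*B**2/2)
k(H, p) = (-1 + H + p)**2 (k(H, p) = (-1 + (H + p))**2 = (-1 + H + p)**2)
1/(k(13, d(4*(-3))) + 8) = 1/((-1 + 13 + (9 - 9*(4*(-3))**2/2))**2 + 8) = 1/((-1 + 13 + (9 - 9/2*(-12)**2))**2 + 8) = 1/((-1 + 13 + (9 - 9/2*144))**2 + 8) = 1/((-1 + 13 + (9 - 648))**2 + 8) = 1/((-1 + 13 - 639)**2 + 8) = 1/((-627)**2 + 8) = 1/(393129 + 8) = 1/393137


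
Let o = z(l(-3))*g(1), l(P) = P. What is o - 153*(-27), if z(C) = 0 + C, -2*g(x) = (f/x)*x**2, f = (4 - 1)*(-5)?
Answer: 8217/2 ≈ 4108.5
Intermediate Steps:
f = -15 (f = 3*(-5) = -15)
g(x) = 15*x/2 (g(x) = -(-15/x)*x**2/2 = -(-15)*x/2 = 15*x/2)
z(C) = C
o = -45/2 ≈ -22.500
o - 153*(-27) = -45/2 - 153*(-27) = -45/2 + 4131 = 8217/2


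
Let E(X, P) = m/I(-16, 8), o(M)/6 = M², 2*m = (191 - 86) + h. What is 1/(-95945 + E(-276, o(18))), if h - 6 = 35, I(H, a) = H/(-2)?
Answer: -8/767487 ≈ -1.0424e-5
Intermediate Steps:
I(H, a) = -H/2 (I(H, a) = H*(-½) = -H/2)
h = 41 (h = 6 + 35 = 41)
m = 73 (m = ((191 - 86) + 41)/2 = (105 + 41)/2 = (½)*146 = 73)
o(M) = 6*M²
E(X, P) = 73/8 (E(X, P) = 73/((-½*(-16))) = 73/8)
1/(-95945 + E(-276, o(18))) = 1/(-95945 + 73/8) = 1/(-767487/8) = -8/767487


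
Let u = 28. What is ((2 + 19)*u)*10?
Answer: 5880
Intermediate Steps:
((2 + 19)*u)*10 = ((2 + 19)*28)*10 = (21*28)*10 = 588*10 = 5880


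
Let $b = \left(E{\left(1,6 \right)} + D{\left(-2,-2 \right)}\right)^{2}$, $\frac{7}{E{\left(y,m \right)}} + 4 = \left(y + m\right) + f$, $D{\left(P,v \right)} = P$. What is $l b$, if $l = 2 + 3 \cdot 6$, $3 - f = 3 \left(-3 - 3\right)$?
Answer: $\frac{8405}{144} \approx 58.368$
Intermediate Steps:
$f = 21$ ($f = 3 - 3 \left(-3 - 3\right) = 3 - 3 \left(-6\right) = 3 - -18 = 3 + 18 = 21$)
$E{\left(y,m \right)} = \frac{7}{17 + m + y}$ ($E{\left(y,m \right)} = \frac{7}{-4 + \left(\left(y + m\right) + 21\right)} = \frac{7}{-4 + \left(\left(m + y\right) + 21\right)} = \frac{7}{-4 + \left(21 + m + y\right)} = \frac{7}{17 + m + y}$)
$l = 20$ ($l = 2 + 18 = 20$)
$b = \frac{1681}{576}$ ($b = \left(\frac{7}{17 + 6 + 1} - 2\right)^{2} = \left(\frac{7}{24} - 2\right)^{2} = \left(- \frac{41}{24}\right)^{2} = \frac{1681}{576} \approx 2.9184$)
$l b = 20 \cdot \frac{1681}{576} = \frac{8405}{144}$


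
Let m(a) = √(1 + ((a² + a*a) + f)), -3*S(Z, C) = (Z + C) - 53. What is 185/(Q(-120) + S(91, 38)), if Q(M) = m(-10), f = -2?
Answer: -8436/797 - 333*√199/797 ≈ -16.479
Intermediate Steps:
S(Z, C) = 53/3 - C/3 - Z/3 (S(Z, C) = -((Z + C) - 53)/3 = -((C + Z) - 53)/3 = -(-53 + C + Z)/3 = 53/3 - C/3 - Z/3)
m(a) = √(-1 + 2*a²) (m(a) = √(1 + ((a² + a*a) - 2)) = √(1 + ((a² + a²) - 2)) = √(1 + (2*a² - 2)) = √(1 + (-2 + 2*a²)) = √(-1 + 2*a²))
Q(M) = √199 (Q(M) = √(-1 + 2*(-10)²) = √(-1 + 2*100) = √(-1 + 200) = √199)
185/(Q(-120) + S(91, 38)) = 185/(√199 + (53/3 - ⅓*38 - ⅓*91)) = 185/(√199 + (53/3 - 38/3 - 91/3)) = 185/(√199 - 76/3) = 185/(-76/3 + √199)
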